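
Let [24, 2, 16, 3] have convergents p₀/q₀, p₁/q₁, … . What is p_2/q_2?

Using pₖ = aₖpₖ₋₁ + pₖ₋₂, qₖ = aₖqₖ₋₁ + qₖ₋₂ (with p₋₁=1, p₋₂=0, q₋₁=0, q₋₂=1):
  k=0: a=24, p=24, q=1
  k=1: a=2, p=49, q=2
  k=2: a=16, p=808, q=33

808/33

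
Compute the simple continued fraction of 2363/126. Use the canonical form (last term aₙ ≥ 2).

2363 = 18·126 + 95
126 = 1·95 + 31
95 = 3·31 + 2
31 = 15·2 + 1
2 = 2·1 + 0  (stop)
So 2363/126 = [18; 1, 3, 15, 2].

[18; 1, 3, 15, 2]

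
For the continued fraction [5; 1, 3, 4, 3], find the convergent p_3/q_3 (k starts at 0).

Using pₖ = aₖpₖ₋₁ + pₖ₋₂, qₖ = aₖqₖ₋₁ + qₖ₋₂ (with p₋₁=1, p₋₂=0, q₋₁=0, q₋₂=1):
  k=0: a=5, p=5, q=1
  k=1: a=1, p=6, q=1
  k=2: a=3, p=23, q=4
  k=3: a=4, p=98, q=17

98/17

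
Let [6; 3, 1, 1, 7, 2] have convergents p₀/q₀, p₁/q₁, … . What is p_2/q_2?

Using pₖ = aₖpₖ₋₁ + pₖ₋₂, qₖ = aₖqₖ₋₁ + qₖ₋₂ (with p₋₁=1, p₋₂=0, q₋₁=0, q₋₂=1):
  k=0: a=6, p=6, q=1
  k=1: a=3, p=19, q=3
  k=2: a=1, p=25, q=4

25/4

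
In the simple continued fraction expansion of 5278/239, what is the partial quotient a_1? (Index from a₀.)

5278 = 22·239 + 20   →  a_0 = 22
239 = 11·20 + 19   →  a_1 = 11

11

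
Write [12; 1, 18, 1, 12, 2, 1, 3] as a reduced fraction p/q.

37930/2929

Fold from the inside: start with 3/1.
  1 + 1/3 = 4/3
  2 + 3/4 = 11/4
  12 + 4/11 = 136/11
  1 + 11/136 = 147/136
  18 + 136/147 = 2782/147
  1 + 147/2782 = 2929/2782
  12 + 2782/2929 = 37930/2929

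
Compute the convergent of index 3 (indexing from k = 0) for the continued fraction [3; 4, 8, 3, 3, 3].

334/103

Using pₖ = aₖpₖ₋₁ + pₖ₋₂, qₖ = aₖqₖ₋₁ + qₖ₋₂ (with p₋₁=1, p₋₂=0, q₋₁=0, q₋₂=1):
  k=0: a=3, p=3, q=1
  k=1: a=4, p=13, q=4
  k=2: a=8, p=107, q=33
  k=3: a=3, p=334, q=103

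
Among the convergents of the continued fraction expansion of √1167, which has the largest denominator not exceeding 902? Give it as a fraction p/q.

11854/347

√1167 = [34; 6, 5, 11, 5, 6, 68, …] (period length 6).
Convergents:
  p_0/q_0 = 34/1
  p_1/q_1 = 205/6
  p_2/q_2 = 1059/31
  p_3/q_3 = 11854/347
  p_4/q_4 = 60329/1766
q_3 = 347 ≤ 902 < 1766 = q_4, so the answer is 11854/347.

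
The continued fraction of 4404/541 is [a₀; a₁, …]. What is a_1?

7

4404 = 8·541 + 76   →  a_0 = 8
541 = 7·76 + 9   →  a_1 = 7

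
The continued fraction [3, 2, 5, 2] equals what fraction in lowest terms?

83/24

Fold from the inside: start with 2/1.
  5 + 1/2 = 11/2
  2 + 2/11 = 24/11
  3 + 11/24 = 83/24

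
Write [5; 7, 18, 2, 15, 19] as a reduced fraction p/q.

396219/77059

Fold from the inside: start with 19/1.
  15 + 1/19 = 286/19
  2 + 19/286 = 591/286
  18 + 286/591 = 10924/591
  7 + 591/10924 = 77059/10924
  5 + 10924/77059 = 396219/77059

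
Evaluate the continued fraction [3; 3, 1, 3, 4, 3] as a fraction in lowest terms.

Fold from the inside: start with 3/1.
  4 + 1/3 = 13/3
  3 + 3/13 = 42/13
  1 + 13/42 = 55/42
  3 + 42/55 = 207/55
  3 + 55/207 = 676/207

676/207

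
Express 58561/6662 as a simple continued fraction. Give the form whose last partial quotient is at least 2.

58561 = 8·6662 + 5265
6662 = 1·5265 + 1397
5265 = 3·1397 + 1074
1397 = 1·1074 + 323
1074 = 3·323 + 105
323 = 3·105 + 8
105 = 13·8 + 1
8 = 8·1 + 0  (stop)
So 58561/6662 = [8; 1, 3, 1, 3, 3, 13, 8].

[8; 1, 3, 1, 3, 3, 13, 8]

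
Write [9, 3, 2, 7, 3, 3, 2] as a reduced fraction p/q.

11564/1245

Fold from the inside: start with 2/1.
  3 + 1/2 = 7/2
  3 + 2/7 = 23/7
  7 + 7/23 = 168/23
  2 + 23/168 = 359/168
  3 + 168/359 = 1245/359
  9 + 359/1245 = 11564/1245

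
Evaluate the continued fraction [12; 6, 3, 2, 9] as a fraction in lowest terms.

Using pₖ = aₖpₖ₋₁ + pₖ₋₂ and qₖ = aₖqₖ₋₁ + qₖ₋₂:
  k=0: a=12, p=12, q=1
  k=1: a=6, p=73, q=6
  k=2: a=3, p=231, q=19
  k=3: a=2, p=535, q=44
  k=4: a=9, p=5046, q=415

5046/415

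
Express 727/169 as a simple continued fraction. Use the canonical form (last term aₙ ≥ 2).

[4; 3, 3, 5, 3]

727 = 4·169 + 51
169 = 3·51 + 16
51 = 3·16 + 3
16 = 5·3 + 1
3 = 3·1 + 0  (stop)
So 727/169 = [4; 3, 3, 5, 3].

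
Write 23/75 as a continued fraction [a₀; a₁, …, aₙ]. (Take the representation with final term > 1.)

23 = 0·75 + 23
75 = 3·23 + 6
23 = 3·6 + 5
6 = 1·5 + 1
5 = 5·1 + 0  (stop)
So 23/75 = [0; 3, 3, 1, 5].

[0; 3, 3, 1, 5]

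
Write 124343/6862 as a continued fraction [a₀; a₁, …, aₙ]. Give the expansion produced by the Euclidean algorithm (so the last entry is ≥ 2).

124343 = 18×6862 + 827
6862 = 8×827 + 246
827 = 3×246 + 89
246 = 2×89 + 68
89 = 1×68 + 21
68 = 3×21 + 5
21 = 4×5 + 1
5 = 5×1 + 0  (stop)
So 124343/6862 = [18; 8, 3, 2, 1, 3, 4, 5].

[18; 8, 3, 2, 1, 3, 4, 5]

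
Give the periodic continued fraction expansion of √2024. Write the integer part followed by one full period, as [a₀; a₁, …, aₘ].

[44; 1, 88]

a₀ = ⌊√2024⌋ = 44.
With m₀=0, d₀=1 and mₖ₊₁ = dₖaₖ − mₖ, dₖ₊₁ = (n − mₖ₊₁²)/dₖ, aₖ₊₁ = ⌊(a₀+mₖ₊₁)/dₖ₊₁⌋:
  k=1: m=44, d=88, a=1
  k=2: m=44, d=1, a=88
d=1 and a=2a₀=88 at k=2, so the next step gives (m, d) = (44, 88) again — its k=1 value — and the period has length 2.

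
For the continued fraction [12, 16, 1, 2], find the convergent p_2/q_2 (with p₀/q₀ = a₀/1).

205/17

Using pₖ = aₖpₖ₋₁ + pₖ₋₂, qₖ = aₖqₖ₋₁ + qₖ₋₂ (with p₋₁=1, p₋₂=0, q₋₁=0, q₋₂=1):
  k=0: a=12, p=12, q=1
  k=1: a=16, p=193, q=16
  k=2: a=1, p=205, q=17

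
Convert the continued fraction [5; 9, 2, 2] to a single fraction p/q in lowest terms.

Using pₖ = aₖpₖ₋₁ + pₖ₋₂ and qₖ = aₖqₖ₋₁ + qₖ₋₂:
  k=0: a=5, p=5, q=1
  k=1: a=9, p=46, q=9
  k=2: a=2, p=97, q=19
  k=3: a=2, p=240, q=47

240/47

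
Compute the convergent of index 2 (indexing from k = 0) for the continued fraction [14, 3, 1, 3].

57/4

Using pₖ = aₖpₖ₋₁ + pₖ₋₂, qₖ = aₖqₖ₋₁ + qₖ₋₂ (with p₋₁=1, p₋₂=0, q₋₁=0, q₋₂=1):
  k=0: a=14, p=14, q=1
  k=1: a=3, p=43, q=3
  k=2: a=1, p=57, q=4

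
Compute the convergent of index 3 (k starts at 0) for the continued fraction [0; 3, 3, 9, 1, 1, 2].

28/93

Using pₖ = aₖpₖ₋₁ + pₖ₋₂, qₖ = aₖqₖ₋₁ + qₖ₋₂ (with p₋₁=1, p₋₂=0, q₋₁=0, q₋₂=1):
  k=0: a=0, p=0, q=1
  k=1: a=3, p=1, q=3
  k=2: a=3, p=3, q=10
  k=3: a=9, p=28, q=93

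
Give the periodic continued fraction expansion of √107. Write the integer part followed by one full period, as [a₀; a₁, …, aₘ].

[10; 2, 1, 9, 1, 2, 20]

a₀ = ⌊√107⌋ = 10.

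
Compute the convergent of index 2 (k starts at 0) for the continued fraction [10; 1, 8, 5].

98/9

Using pₖ = aₖpₖ₋₁ + pₖ₋₂, qₖ = aₖqₖ₋₁ + qₖ₋₂ (with p₋₁=1, p₋₂=0, q₋₁=0, q₋₂=1):
  k=0: a=10, p=10, q=1
  k=1: a=1, p=11, q=1
  k=2: a=8, p=98, q=9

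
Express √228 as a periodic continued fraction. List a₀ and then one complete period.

a₀ = ⌊√228⌋ = 15.
With m₀=0, d₀=1 and mₖ₊₁ = dₖaₖ − mₖ, dₖ₊₁ = (n − mₖ₊₁²)/dₖ, aₖ₊₁ = ⌊(a₀+mₖ₊₁)/dₖ₊₁⌋:
  k=1: m=15, d=3, a=10
  k=2: m=15, d=1, a=30
d=1 and a=2a₀=30 at k=2, so the next step gives (m, d) = (15, 3) again — its k=1 value — and the period has length 2.

[15; 10, 30]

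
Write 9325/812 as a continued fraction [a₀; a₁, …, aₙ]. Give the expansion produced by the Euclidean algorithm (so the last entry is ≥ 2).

[11; 2, 15, 8, 1, 2]

9325 = 11·812 + 393
812 = 2·393 + 26
393 = 15·26 + 3
26 = 8·3 + 2
3 = 1·2 + 1
2 = 2·1 + 0  (stop)
So 9325/812 = [11; 2, 15, 8, 1, 2].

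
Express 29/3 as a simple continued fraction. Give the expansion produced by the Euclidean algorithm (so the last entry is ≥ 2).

29 = 9×3 + 2
3 = 1×2 + 1
2 = 2×1 + 0  (stop)
So 29/3 = [9; 1, 2].

[9; 1, 2]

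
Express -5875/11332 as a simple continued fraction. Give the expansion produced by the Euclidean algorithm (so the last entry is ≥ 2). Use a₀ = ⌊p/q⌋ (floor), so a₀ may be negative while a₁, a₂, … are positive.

[-1; 2, 13, 18, 5, 1, 3]

-5875 = -1*11332 + 5457
11332 = 2*5457 + 418
5457 = 13*418 + 23
418 = 18*23 + 4
23 = 5*4 + 3
4 = 1*3 + 1
3 = 3*1 + 0  (stop)
So -5875/11332 = [-1; 2, 13, 18, 5, 1, 3].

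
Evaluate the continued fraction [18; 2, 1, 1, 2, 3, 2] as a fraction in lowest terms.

1857/101

Fold from the inside: start with 2/1.
  3 + 1/2 = 7/2
  2 + 2/7 = 16/7
  1 + 7/16 = 23/16
  1 + 16/23 = 39/23
  2 + 23/39 = 101/39
  18 + 39/101 = 1857/101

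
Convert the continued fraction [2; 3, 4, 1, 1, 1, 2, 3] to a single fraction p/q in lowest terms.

Fold from the inside: start with 3/1.
  2 + 1/3 = 7/3
  1 + 3/7 = 10/7
  1 + 7/10 = 17/10
  1 + 10/17 = 27/17
  4 + 17/27 = 125/27
  3 + 27/125 = 402/125
  2 + 125/402 = 929/402

929/402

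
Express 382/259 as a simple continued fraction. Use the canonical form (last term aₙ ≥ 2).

382 = 1×259 + 123
259 = 2×123 + 13
123 = 9×13 + 6
13 = 2×6 + 1
6 = 6×1 + 0  (stop)
So 382/259 = [1; 2, 9, 2, 6].

[1; 2, 9, 2, 6]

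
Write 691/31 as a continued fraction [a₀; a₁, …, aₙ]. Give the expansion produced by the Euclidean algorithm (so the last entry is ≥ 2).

[22; 3, 2, 4]

691 = 22·31 + 9
31 = 3·9 + 4
9 = 2·4 + 1
4 = 4·1 + 0  (stop)
So 691/31 = [22; 3, 2, 4].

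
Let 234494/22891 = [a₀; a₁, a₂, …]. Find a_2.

10

234494 = 10·22891 + 5584   →  a_0 = 10
22891 = 4·5584 + 555   →  a_1 = 4
5584 = 10·555 + 34   →  a_2 = 10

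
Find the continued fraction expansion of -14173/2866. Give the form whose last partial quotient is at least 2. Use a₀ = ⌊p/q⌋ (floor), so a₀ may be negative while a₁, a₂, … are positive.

[-5; 18, 3, 1, 12, 3]

-14173 = -5*2866 + 157
2866 = 18*157 + 40
157 = 3*40 + 37
40 = 1*37 + 3
37 = 12*3 + 1
3 = 3*1 + 0  (stop)
So -14173/2866 = [-5; 18, 3, 1, 12, 3].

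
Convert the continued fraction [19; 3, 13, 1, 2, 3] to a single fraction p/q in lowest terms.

8136/421

Fold from the inside: start with 3/1.
  2 + 1/3 = 7/3
  1 + 3/7 = 10/7
  13 + 7/10 = 137/10
  3 + 10/137 = 421/137
  19 + 137/421 = 8136/421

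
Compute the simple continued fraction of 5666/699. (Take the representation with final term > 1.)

5666 = 8×699 + 74
699 = 9×74 + 33
74 = 2×33 + 8
33 = 4×8 + 1
8 = 8×1 + 0  (stop)
So 5666/699 = [8; 9, 2, 4, 8].

[8; 9, 2, 4, 8]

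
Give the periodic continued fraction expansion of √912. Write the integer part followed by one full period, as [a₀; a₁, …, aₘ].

a₀ = ⌊√912⌋ = 30.
With m₀=0, d₀=1 and mₖ₊₁ = dₖaₖ − mₖ, dₖ₊₁ = (n − mₖ₊₁²)/dₖ, aₖ₊₁ = ⌊(a₀+mₖ₊₁)/dₖ₊₁⌋:
  k=1: m=30, d=12, a=5
  k=2: m=30, d=1, a=60
d=1 and a=2a₀=60 at k=2, so the next step gives (m, d) = (30, 12) again — its k=1 value — and the period has length 2.

[30; 5, 60]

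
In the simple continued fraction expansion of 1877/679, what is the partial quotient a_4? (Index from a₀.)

1877 = 2·679 + 519   →  a_0 = 2
679 = 1·519 + 160   →  a_1 = 1
519 = 3·160 + 39   →  a_2 = 3
160 = 4·39 + 4   →  a_3 = 4
39 = 9·4 + 3   →  a_4 = 9

9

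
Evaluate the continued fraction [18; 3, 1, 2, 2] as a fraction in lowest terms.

Using pₖ = aₖpₖ₋₁ + pₖ₋₂ and qₖ = aₖqₖ₋₁ + qₖ₋₂:
  k=0: a=18, p=18, q=1
  k=1: a=3, p=55, q=3
  k=2: a=1, p=73, q=4
  k=3: a=2, p=201, q=11
  k=4: a=2, p=475, q=26

475/26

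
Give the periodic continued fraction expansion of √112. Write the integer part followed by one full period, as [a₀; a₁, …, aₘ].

[10; 1, 1, 2, 1, 1, 20]

a₀ = ⌊√112⌋ = 10.
With m₀=0, d₀=1 and mₖ₊₁ = dₖaₖ − mₖ, dₖ₊₁ = (n − mₖ₊₁²)/dₖ, aₖ₊₁ = ⌊(a₀+mₖ₊₁)/dₖ₊₁⌋:
  k=1: m=10, d=12, a=1
  k=2: m=2, d=9, a=1
  k=3: m=7, d=7, a=2
  k=4: m=7, d=9, a=1
  k=5: m=2, d=12, a=1
  k=6: m=10, d=1, a=20
d=1 and a=2a₀=20 at k=6, so the next step gives (m, d) = (10, 12) again — its k=1 value — and the period has length 6.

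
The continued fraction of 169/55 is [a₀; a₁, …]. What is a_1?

13

169 = 3·55 + 4   →  a_0 = 3
55 = 13·4 + 3   →  a_1 = 13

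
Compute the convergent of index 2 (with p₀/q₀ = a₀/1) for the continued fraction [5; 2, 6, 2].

Using pₖ = aₖpₖ₋₁ + pₖ₋₂, qₖ = aₖqₖ₋₁ + qₖ₋₂ (with p₋₁=1, p₋₂=0, q₋₁=0, q₋₂=1):
  k=0: a=5, p=5, q=1
  k=1: a=2, p=11, q=2
  k=2: a=6, p=71, q=13

71/13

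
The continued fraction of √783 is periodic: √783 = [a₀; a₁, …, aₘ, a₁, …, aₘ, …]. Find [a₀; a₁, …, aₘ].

[27; 1, 54]

a₀ = ⌊√783⌋ = 27.
With m₀=0, d₀=1 and mₖ₊₁ = dₖaₖ − mₖ, dₖ₊₁ = (n − mₖ₊₁²)/dₖ, aₖ₊₁ = ⌊(a₀+mₖ₊₁)/dₖ₊₁⌋:
  k=1: m=27, d=54, a=1
  k=2: m=27, d=1, a=54
d=1 and a=2a₀=54 at k=2, so the next step gives (m, d) = (27, 54) again — its k=1 value — and the period has length 2.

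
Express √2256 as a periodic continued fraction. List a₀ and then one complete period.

a₀ = ⌊√2256⌋ = 47.

[47; 2, 94]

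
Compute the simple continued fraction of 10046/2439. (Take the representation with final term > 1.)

10046 = 4×2439 + 290
2439 = 8×290 + 119
290 = 2×119 + 52
119 = 2×52 + 15
52 = 3×15 + 7
15 = 2×7 + 1
7 = 7×1 + 0  (stop)
So 10046/2439 = [4; 8, 2, 2, 3, 2, 7].

[4; 8, 2, 2, 3, 2, 7]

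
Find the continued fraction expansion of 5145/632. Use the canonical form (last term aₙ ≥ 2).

[8; 7, 9, 1, 8]

5145 = 8·632 + 89
632 = 7·89 + 9
89 = 9·9 + 8
9 = 1·8 + 1
8 = 8·1 + 0  (stop)
So 5145/632 = [8; 7, 9, 1, 8].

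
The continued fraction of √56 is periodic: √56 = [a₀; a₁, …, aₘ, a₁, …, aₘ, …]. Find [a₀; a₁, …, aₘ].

[7; 2, 14]

a₀ = ⌊√56⌋ = 7.
With m₀=0, d₀=1 and mₖ₊₁ = dₖaₖ − mₖ, dₖ₊₁ = (n − mₖ₊₁²)/dₖ, aₖ₊₁ = ⌊(a₀+mₖ₊₁)/dₖ₊₁⌋:
  k=1: m=7, d=7, a=2
  k=2: m=7, d=1, a=14
d=1 and a=2a₀=14 at k=2, so the next step gives (m, d) = (7, 7) again — its k=1 value — and the period has length 2.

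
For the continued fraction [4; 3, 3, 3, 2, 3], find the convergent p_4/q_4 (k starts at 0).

Using pₖ = aₖpₖ₋₁ + pₖ₋₂, qₖ = aₖqₖ₋₁ + qₖ₋₂ (with p₋₁=1, p₋₂=0, q₋₁=0, q₋₂=1):
  k=0: a=4, p=4, q=1
  k=1: a=3, p=13, q=3
  k=2: a=3, p=43, q=10
  k=3: a=3, p=142, q=33
  k=4: a=2, p=327, q=76

327/76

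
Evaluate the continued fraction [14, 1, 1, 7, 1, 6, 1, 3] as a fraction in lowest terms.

7541/519

Fold from the inside: start with 3/1.
  1 + 1/3 = 4/3
  6 + 3/4 = 27/4
  1 + 4/27 = 31/27
  7 + 27/31 = 244/31
  1 + 31/244 = 275/244
  1 + 244/275 = 519/275
  14 + 275/519 = 7541/519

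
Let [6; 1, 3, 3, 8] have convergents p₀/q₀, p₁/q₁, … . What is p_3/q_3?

88/13

Using pₖ = aₖpₖ₋₁ + pₖ₋₂, qₖ = aₖqₖ₋₁ + qₖ₋₂ (with p₋₁=1, p₋₂=0, q₋₁=0, q₋₂=1):
  k=0: a=6, p=6, q=1
  k=1: a=1, p=7, q=1
  k=2: a=3, p=27, q=4
  k=3: a=3, p=88, q=13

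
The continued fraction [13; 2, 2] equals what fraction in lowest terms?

Fold from the inside: start with 2/1.
  2 + 1/2 = 5/2
  13 + 2/5 = 67/5

67/5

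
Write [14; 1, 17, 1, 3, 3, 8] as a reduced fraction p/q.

30297/2027

Using pₖ = aₖpₖ₋₁ + pₖ₋₂ and qₖ = aₖqₖ₋₁ + qₖ₋₂:
  k=0: a=14, p=14, q=1
  k=1: a=1, p=15, q=1
  k=2: a=17, p=269, q=18
  k=3: a=1, p=284, q=19
  k=4: a=3, p=1121, q=75
  k=5: a=3, p=3647, q=244
  k=6: a=8, p=30297, q=2027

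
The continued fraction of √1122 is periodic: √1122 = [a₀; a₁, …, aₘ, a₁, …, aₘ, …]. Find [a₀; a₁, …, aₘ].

a₀ = ⌊√1122⌋ = 33.

[33; 2, 66]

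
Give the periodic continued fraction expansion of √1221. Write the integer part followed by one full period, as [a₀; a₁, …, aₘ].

a₀ = ⌊√1221⌋ = 34.
With m₀=0, d₀=1 and mₖ₊₁ = dₖaₖ − mₖ, dₖ₊₁ = (n − mₖ₊₁²)/dₖ, aₖ₊₁ = ⌊(a₀+mₖ₊₁)/dₖ₊₁⌋:
  k=1: m=34, d=65, a=1
  k=2: m=31, d=4, a=16
  k=3: m=33, d=33, a=2
  k=4: m=33, d=4, a=16
  k=5: m=31, d=65, a=1
  k=6: m=34, d=1, a=68
d=1 and a=2a₀=68 at k=6, so the next step gives (m, d) = (34, 65) again — its k=1 value — and the period has length 6.

[34; 1, 16, 2, 16, 1, 68]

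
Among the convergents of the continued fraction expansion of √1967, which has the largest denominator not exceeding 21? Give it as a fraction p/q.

887/20

√1967 = [44; 2, 1, 5, 1, 2, 88, …] (period length 6).
Convergents:
  p_0/q_0 = 44/1
  p_1/q_1 = 89/2
  p_2/q_2 = 133/3
  p_3/q_3 = 754/17
  p_4/q_4 = 887/20
  p_5/q_5 = 2528/57
q_4 = 20 ≤ 21 < 57 = q_5, so the answer is 887/20.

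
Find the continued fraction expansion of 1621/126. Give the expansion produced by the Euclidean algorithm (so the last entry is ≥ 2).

[12; 1, 6, 2, 2, 3]

1621 = 12×126 + 109
126 = 1×109 + 17
109 = 6×17 + 7
17 = 2×7 + 3
7 = 2×3 + 1
3 = 3×1 + 0  (stop)
So 1621/126 = [12; 1, 6, 2, 2, 3].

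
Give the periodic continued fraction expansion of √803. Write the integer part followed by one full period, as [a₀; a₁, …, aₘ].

[28; 2, 1, 27, 1, 2, 56]

a₀ = ⌊√803⌋ = 28.
With m₀=0, d₀=1 and mₖ₊₁ = dₖaₖ − mₖ, dₖ₊₁ = (n − mₖ₊₁²)/dₖ, aₖ₊₁ = ⌊(a₀+mₖ₊₁)/dₖ₊₁⌋:
  k=1: m=28, d=19, a=2
  k=2: m=10, d=37, a=1
  k=3: m=27, d=2, a=27
  k=4: m=27, d=37, a=1
  k=5: m=10, d=19, a=2
  k=6: m=28, d=1, a=56
d=1 and a=2a₀=56 at k=6, so the next step gives (m, d) = (28, 19) again — its k=1 value — and the period has length 6.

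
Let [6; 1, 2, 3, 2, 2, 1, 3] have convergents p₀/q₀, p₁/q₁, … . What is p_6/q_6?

529/79

Using pₖ = aₖpₖ₋₁ + pₖ₋₂, qₖ = aₖqₖ₋₁ + qₖ₋₂ (with p₋₁=1, p₋₂=0, q₋₁=0, q₋₂=1):
  k=0: a=6, p=6, q=1
  k=1: a=1, p=7, q=1
  k=2: a=2, p=20, q=3
  k=3: a=3, p=67, q=10
  k=4: a=2, p=154, q=23
  k=5: a=2, p=375, q=56
  k=6: a=1, p=529, q=79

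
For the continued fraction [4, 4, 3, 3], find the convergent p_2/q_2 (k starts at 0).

55/13

Using pₖ = aₖpₖ₋₁ + pₖ₋₂, qₖ = aₖqₖ₋₁ + qₖ₋₂ (with p₋₁=1, p₋₂=0, q₋₁=0, q₋₂=1):
  k=0: a=4, p=4, q=1
  k=1: a=4, p=17, q=4
  k=2: a=3, p=55, q=13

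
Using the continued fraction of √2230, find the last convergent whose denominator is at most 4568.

√2230 = [47; 4, 2, 18, 2, 4, 94, …] (period length 6).
Convergents:
  p_0/q_0 = 47/1
  p_1/q_1 = 189/4
  p_2/q_2 = 425/9
  p_3/q_3 = 7839/166
  p_4/q_4 = 16103/341
  p_5/q_5 = 72251/1530
  p_6/q_6 = 6807697/144161
q_5 = 1530 ≤ 4568 < 144161 = q_6, so the answer is 72251/1530.

72251/1530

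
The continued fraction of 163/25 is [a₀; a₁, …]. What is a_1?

163 = 6·25 + 13   →  a_0 = 6
25 = 1·13 + 12   →  a_1 = 1

1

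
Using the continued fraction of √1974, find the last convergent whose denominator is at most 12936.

193447/4354

√1974 = [44; 2, 3, 17, 2, 17, 3, 2, 88, …] (period length 8).
Convergents:
  p_0/q_0 = 44/1
  p_1/q_1 = 89/2
  p_2/q_2 = 311/7
  p_3/q_3 = 5376/121
  p_4/q_4 = 11063/249
  p_5/q_5 = 193447/4354
  p_6/q_6 = 591404/13311
q_5 = 4354 ≤ 12936 < 13311 = q_6, so the answer is 193447/4354.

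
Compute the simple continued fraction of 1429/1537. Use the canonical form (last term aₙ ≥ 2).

1429 = 0×1537 + 1429
1537 = 1×1429 + 108
1429 = 13×108 + 25
108 = 4×25 + 8
25 = 3×8 + 1
8 = 8×1 + 0  (stop)
So 1429/1537 = [0; 1, 13, 4, 3, 8].

[0; 1, 13, 4, 3, 8]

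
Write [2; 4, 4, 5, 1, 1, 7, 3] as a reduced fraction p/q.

10303/4608

Fold from the inside: start with 3/1.
  7 + 1/3 = 22/3
  1 + 3/22 = 25/22
  1 + 22/25 = 47/25
  5 + 25/47 = 260/47
  4 + 47/260 = 1087/260
  4 + 260/1087 = 4608/1087
  2 + 1087/4608 = 10303/4608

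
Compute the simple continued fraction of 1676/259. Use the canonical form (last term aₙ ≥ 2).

[6; 2, 8, 7, 2]

1676 = 6×259 + 122
259 = 2×122 + 15
122 = 8×15 + 2
15 = 7×2 + 1
2 = 2×1 + 0  (stop)
So 1676/259 = [6; 2, 8, 7, 2].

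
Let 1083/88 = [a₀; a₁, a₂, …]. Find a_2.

1083 = 12·88 + 27   →  a_0 = 12
88 = 3·27 + 7   →  a_1 = 3
27 = 3·7 + 6   →  a_2 = 3

3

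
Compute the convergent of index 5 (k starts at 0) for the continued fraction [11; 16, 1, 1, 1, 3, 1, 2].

Using pₖ = aₖpₖ₋₁ + pₖ₋₂, qₖ = aₖqₖ₋₁ + qₖ₋₂ (with p₋₁=1, p₋₂=0, q₋₁=0, q₋₂=1):
  k=0: a=11, p=11, q=1
  k=1: a=16, p=177, q=16
  k=2: a=1, p=188, q=17
  k=3: a=1, p=365, q=33
  k=4: a=1, p=553, q=50
  k=5: a=3, p=2024, q=183

2024/183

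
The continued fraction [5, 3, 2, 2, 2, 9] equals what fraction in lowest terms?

2043/386

Fold from the inside: start with 9/1.
  2 + 1/9 = 19/9
  2 + 9/19 = 47/19
  2 + 19/47 = 113/47
  3 + 47/113 = 386/113
  5 + 113/386 = 2043/386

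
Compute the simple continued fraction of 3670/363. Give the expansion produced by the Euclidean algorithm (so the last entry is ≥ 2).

3670 = 10*363 + 40
363 = 9*40 + 3
40 = 13*3 + 1
3 = 3*1 + 0  (stop)
So 3670/363 = [10; 9, 13, 3].

[10; 9, 13, 3]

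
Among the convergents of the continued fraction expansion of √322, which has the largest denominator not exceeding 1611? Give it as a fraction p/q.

11610/647

√322 = [17; 1, 16, 1, 34, …] (period length 4).
Convergents:
  p_0/q_0 = 17/1
  p_1/q_1 = 18/1
  p_2/q_2 = 305/17
  p_3/q_3 = 323/18
  p_4/q_4 = 11287/629
  p_5/q_5 = 11610/647
  p_6/q_6 = 197047/10981
q_5 = 647 ≤ 1611 < 10981 = q_6, so the answer is 11610/647.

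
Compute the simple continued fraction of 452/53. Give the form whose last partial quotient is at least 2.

[8; 1, 1, 8, 3]

452 = 8*53 + 28
53 = 1*28 + 25
28 = 1*25 + 3
25 = 8*3 + 1
3 = 3*1 + 0  (stop)
So 452/53 = [8; 1, 1, 8, 3].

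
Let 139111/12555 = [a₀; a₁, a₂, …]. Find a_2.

2

139111 = 11·12555 + 1006   →  a_0 = 11
12555 = 12·1006 + 483   →  a_1 = 12
1006 = 2·483 + 40   →  a_2 = 2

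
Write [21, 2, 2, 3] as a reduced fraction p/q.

Fold from the inside: start with 3/1.
  2 + 1/3 = 7/3
  2 + 3/7 = 17/7
  21 + 7/17 = 364/17

364/17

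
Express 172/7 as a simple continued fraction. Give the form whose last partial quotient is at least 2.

172 = 24×7 + 4
7 = 1×4 + 3
4 = 1×3 + 1
3 = 3×1 + 0  (stop)
So 172/7 = [24; 1, 1, 3].

[24; 1, 1, 3]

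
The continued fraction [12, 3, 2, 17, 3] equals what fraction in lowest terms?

4583/373

Fold from the inside: start with 3/1.
  17 + 1/3 = 52/3
  2 + 3/52 = 107/52
  3 + 52/107 = 373/107
  12 + 107/373 = 4583/373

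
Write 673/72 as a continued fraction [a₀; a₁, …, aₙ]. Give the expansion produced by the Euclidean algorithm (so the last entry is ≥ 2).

[9; 2, 1, 7, 3]

673 = 9*72 + 25
72 = 2*25 + 22
25 = 1*22 + 3
22 = 7*3 + 1
3 = 3*1 + 0  (stop)
So 673/72 = [9; 2, 1, 7, 3].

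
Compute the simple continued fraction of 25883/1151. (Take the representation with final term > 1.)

25883 = 22*1151 + 561
1151 = 2*561 + 29
561 = 19*29 + 10
29 = 2*10 + 9
10 = 1*9 + 1
9 = 9*1 + 0  (stop)
So 25883/1151 = [22; 2, 19, 2, 1, 9].

[22; 2, 19, 2, 1, 9]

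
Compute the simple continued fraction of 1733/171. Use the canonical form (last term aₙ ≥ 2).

[10; 7, 2, 3, 3]

1733 = 10*171 + 23
171 = 7*23 + 10
23 = 2*10 + 3
10 = 3*3 + 1
3 = 3*1 + 0  (stop)
So 1733/171 = [10; 7, 2, 3, 3].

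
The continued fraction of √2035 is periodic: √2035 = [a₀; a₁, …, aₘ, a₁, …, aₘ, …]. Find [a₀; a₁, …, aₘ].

a₀ = ⌊√2035⌋ = 45.
With m₀=0, d₀=1 and mₖ₊₁ = dₖaₖ − mₖ, dₖ₊₁ = (n − mₖ₊₁²)/dₖ, aₖ₊₁ = ⌊(a₀+mₖ₊₁)/dₖ₊₁⌋:
  k=1: m=45, d=10, a=9
  k=2: m=45, d=1, a=90
d=1 and a=2a₀=90 at k=2, so the next step gives (m, d) = (45, 10) again — its k=1 value — and the period has length 2.

[45; 9, 90]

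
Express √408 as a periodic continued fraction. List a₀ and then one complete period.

[20; 5, 40]

a₀ = ⌊√408⌋ = 20.
With m₀=0, d₀=1 and mₖ₊₁ = dₖaₖ − mₖ, dₖ₊₁ = (n − mₖ₊₁²)/dₖ, aₖ₊₁ = ⌊(a₀+mₖ₊₁)/dₖ₊₁⌋:
  k=1: m=20, d=8, a=5
  k=2: m=20, d=1, a=40
d=1 and a=2a₀=40 at k=2, so the next step gives (m, d) = (20, 8) again — its k=1 value — and the period has length 2.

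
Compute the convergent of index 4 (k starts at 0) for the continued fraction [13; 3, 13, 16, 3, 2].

26237/1969

Using pₖ = aₖpₖ₋₁ + pₖ₋₂, qₖ = aₖqₖ₋₁ + qₖ₋₂ (with p₋₁=1, p₋₂=0, q₋₁=0, q₋₂=1):
  k=0: a=13, p=13, q=1
  k=1: a=3, p=40, q=3
  k=2: a=13, p=533, q=40
  k=3: a=16, p=8568, q=643
  k=4: a=3, p=26237, q=1969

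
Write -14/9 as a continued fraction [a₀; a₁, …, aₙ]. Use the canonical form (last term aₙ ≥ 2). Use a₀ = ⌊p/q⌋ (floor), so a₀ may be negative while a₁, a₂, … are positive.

-14 = -2·9 + 4
9 = 2·4 + 1
4 = 4·1 + 0  (stop)
So -14/9 = [-2; 2, 4].

[-2; 2, 4]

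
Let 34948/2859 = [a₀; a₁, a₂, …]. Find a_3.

34948 = 12·2859 + 640   →  a_0 = 12
2859 = 4·640 + 299   →  a_1 = 4
640 = 2·299 + 42   →  a_2 = 2
299 = 7·42 + 5   →  a_3 = 7

7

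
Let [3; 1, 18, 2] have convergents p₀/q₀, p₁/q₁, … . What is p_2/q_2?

75/19

Using pₖ = aₖpₖ₋₁ + pₖ₋₂, qₖ = aₖqₖ₋₁ + qₖ₋₂ (with p₋₁=1, p₋₂=0, q₋₁=0, q₋₂=1):
  k=0: a=3, p=3, q=1
  k=1: a=1, p=4, q=1
  k=2: a=18, p=75, q=19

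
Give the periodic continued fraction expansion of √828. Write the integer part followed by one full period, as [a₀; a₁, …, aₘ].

[28; 1, 3, 2, 3, 1, 56]

a₀ = ⌊√828⌋ = 28.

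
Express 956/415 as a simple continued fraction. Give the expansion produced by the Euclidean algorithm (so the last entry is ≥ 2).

[2; 3, 3, 2, 2, 7]

956 = 2·415 + 126
415 = 3·126 + 37
126 = 3·37 + 15
37 = 2·15 + 7
15 = 2·7 + 1
7 = 7·1 + 0  (stop)
So 956/415 = [2; 3, 3, 2, 2, 7].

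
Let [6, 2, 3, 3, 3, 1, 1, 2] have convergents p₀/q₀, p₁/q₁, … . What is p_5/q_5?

Using pₖ = aₖpₖ₋₁ + pₖ₋₂, qₖ = aₖqₖ₋₁ + qₖ₋₂ (with p₋₁=1, p₋₂=0, q₋₁=0, q₋₂=1):
  k=0: a=6, p=6, q=1
  k=1: a=2, p=13, q=2
  k=2: a=3, p=45, q=7
  k=3: a=3, p=148, q=23
  k=4: a=3, p=489, q=76
  k=5: a=1, p=637, q=99

637/99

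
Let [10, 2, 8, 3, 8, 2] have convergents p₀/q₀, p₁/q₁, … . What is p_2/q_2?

178/17

Using pₖ = aₖpₖ₋₁ + pₖ₋₂, qₖ = aₖqₖ₋₁ + qₖ₋₂ (with p₋₁=1, p₋₂=0, q₋₁=0, q₋₂=1):
  k=0: a=10, p=10, q=1
  k=1: a=2, p=21, q=2
  k=2: a=8, p=178, q=17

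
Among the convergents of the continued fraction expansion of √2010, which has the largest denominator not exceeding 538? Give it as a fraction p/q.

√2010 = [44; 1, 4, 1, 88, …] (period length 4).
Convergents:
  p_0/q_0 = 44/1
  p_1/q_1 = 45/1
  p_2/q_2 = 224/5
  p_3/q_3 = 269/6
  p_4/q_4 = 23896/533
  p_5/q_5 = 24165/539
q_4 = 533 ≤ 538 < 539 = q_5, so the answer is 23896/533.

23896/533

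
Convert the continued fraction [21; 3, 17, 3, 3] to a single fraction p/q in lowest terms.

Using pₖ = aₖpₖ₋₁ + pₖ₋₂ and qₖ = aₖqₖ₋₁ + qₖ₋₂:
  k=0: a=21, p=21, q=1
  k=1: a=3, p=64, q=3
  k=2: a=17, p=1109, q=52
  k=3: a=3, p=3391, q=159
  k=4: a=3, p=11282, q=529

11282/529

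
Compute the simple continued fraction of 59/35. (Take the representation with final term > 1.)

59 = 1*35 + 24
35 = 1*24 + 11
24 = 2*11 + 2
11 = 5*2 + 1
2 = 2*1 + 0  (stop)
So 59/35 = [1; 1, 2, 5, 2].

[1; 1, 2, 5, 2]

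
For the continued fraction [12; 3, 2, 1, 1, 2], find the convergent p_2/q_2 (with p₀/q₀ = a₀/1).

86/7

Using pₖ = aₖpₖ₋₁ + pₖ₋₂, qₖ = aₖqₖ₋₁ + qₖ₋₂ (with p₋₁=1, p₋₂=0, q₋₁=0, q₋₂=1):
  k=0: a=12, p=12, q=1
  k=1: a=3, p=37, q=3
  k=2: a=2, p=86, q=7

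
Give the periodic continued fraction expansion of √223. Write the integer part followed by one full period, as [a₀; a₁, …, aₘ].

a₀ = ⌊√223⌋ = 14.

[14; 1, 13, 1, 28]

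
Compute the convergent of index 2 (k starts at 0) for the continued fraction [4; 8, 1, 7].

Using pₖ = aₖpₖ₋₁ + pₖ₋₂, qₖ = aₖqₖ₋₁ + qₖ₋₂ (with p₋₁=1, p₋₂=0, q₋₁=0, q₋₂=1):
  k=0: a=4, p=4, q=1
  k=1: a=8, p=33, q=8
  k=2: a=1, p=37, q=9

37/9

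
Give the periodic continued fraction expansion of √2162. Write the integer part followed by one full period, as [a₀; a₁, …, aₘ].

[46; 2, 92]

a₀ = ⌊√2162⌋ = 46.
With m₀=0, d₀=1 and mₖ₊₁ = dₖaₖ − mₖ, dₖ₊₁ = (n − mₖ₊₁²)/dₖ, aₖ₊₁ = ⌊(a₀+mₖ₊₁)/dₖ₊₁⌋:
  k=1: m=46, d=46, a=2
  k=2: m=46, d=1, a=92
d=1 and a=2a₀=92 at k=2, so the next step gives (m, d) = (46, 46) again — its k=1 value — and the period has length 2.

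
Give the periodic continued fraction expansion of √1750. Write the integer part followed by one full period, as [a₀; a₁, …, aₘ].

a₀ = ⌊√1750⌋ = 41.
With m₀=0, d₀=1 and mₖ₊₁ = dₖaₖ − mₖ, dₖ₊₁ = (n − mₖ₊₁²)/dₖ, aₖ₊₁ = ⌊(a₀+mₖ₊₁)/dₖ₊₁⌋:
  k=1: m=41, d=69, a=1
  k=2: m=28, d=14, a=4
  k=3: m=28, d=69, a=1
  k=4: m=41, d=1, a=82
d=1 and a=2a₀=82 at k=4, so the next step gives (m, d) = (41, 69) again — its k=1 value — and the period has length 4.

[41; 1, 4, 1, 82]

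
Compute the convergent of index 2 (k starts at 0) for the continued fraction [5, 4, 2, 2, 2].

47/9

Using pₖ = aₖpₖ₋₁ + pₖ₋₂, qₖ = aₖqₖ₋₁ + qₖ₋₂ (with p₋₁=1, p₋₂=0, q₋₁=0, q₋₂=1):
  k=0: a=5, p=5, q=1
  k=1: a=4, p=21, q=4
  k=2: a=2, p=47, q=9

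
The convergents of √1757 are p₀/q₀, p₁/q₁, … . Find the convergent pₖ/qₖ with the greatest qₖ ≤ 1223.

√1757 = [41; 1, 10, 1, 82, …] (period length 4).
Convergents:
  p_0/q_0 = 41/1
  p_1/q_1 = 42/1
  p_2/q_2 = 461/11
  p_3/q_3 = 503/12
  p_4/q_4 = 41707/995
  p_5/q_5 = 42210/1007
  p_6/q_6 = 463807/11065
q_5 = 1007 ≤ 1223 < 11065 = q_6, so the answer is 42210/1007.

42210/1007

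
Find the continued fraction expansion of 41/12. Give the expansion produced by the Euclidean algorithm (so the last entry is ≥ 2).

41 = 3·12 + 5
12 = 2·5 + 2
5 = 2·2 + 1
2 = 2·1 + 0  (stop)
So 41/12 = [3; 2, 2, 2].

[3; 2, 2, 2]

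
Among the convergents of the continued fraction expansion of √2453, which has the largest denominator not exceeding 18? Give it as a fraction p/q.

842/17

√2453 = [49; 1, 1, 8, 1, 1, 98, …] (period length 6).
Convergents:
  p_0/q_0 = 49/1
  p_1/q_1 = 50/1
  p_2/q_2 = 99/2
  p_3/q_3 = 842/17
  p_4/q_4 = 941/19
q_3 = 17 ≤ 18 < 19 = q_4, so the answer is 842/17.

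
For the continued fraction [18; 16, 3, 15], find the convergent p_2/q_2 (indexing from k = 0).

885/49

Using pₖ = aₖpₖ₋₁ + pₖ₋₂, qₖ = aₖqₖ₋₁ + qₖ₋₂ (with p₋₁=1, p₋₂=0, q₋₁=0, q₋₂=1):
  k=0: a=18, p=18, q=1
  k=1: a=16, p=289, q=16
  k=2: a=3, p=885, q=49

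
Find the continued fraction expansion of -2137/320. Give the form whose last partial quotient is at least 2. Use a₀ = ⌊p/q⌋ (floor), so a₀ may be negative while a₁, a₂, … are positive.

[-7; 3, 9, 2, 1, 3]

-2137 = -7·320 + 103
320 = 3·103 + 11
103 = 9·11 + 4
11 = 2·4 + 3
4 = 1·3 + 1
3 = 3·1 + 0  (stop)
So -2137/320 = [-7; 3, 9, 2, 1, 3].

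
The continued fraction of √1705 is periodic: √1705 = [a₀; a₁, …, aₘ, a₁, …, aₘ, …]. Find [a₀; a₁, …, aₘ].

[41; 3, 2, 3, 82]

a₀ = ⌊√1705⌋ = 41.
With m₀=0, d₀=1 and mₖ₊₁ = dₖaₖ − mₖ, dₖ₊₁ = (n − mₖ₊₁²)/dₖ, aₖ₊₁ = ⌊(a₀+mₖ₊₁)/dₖ₊₁⌋:
  k=1: m=41, d=24, a=3
  k=2: m=31, d=31, a=2
  k=3: m=31, d=24, a=3
  k=4: m=41, d=1, a=82
d=1 and a=2a₀=82 at k=4, so the next step gives (m, d) = (41, 24) again — its k=1 value — and the period has length 4.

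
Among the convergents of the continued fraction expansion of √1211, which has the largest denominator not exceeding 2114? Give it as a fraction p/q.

60551/1740

√1211 = [34; 1, 3, 1, 68, …] (period length 4).
Convergents:
  p_0/q_0 = 34/1
  p_1/q_1 = 35/1
  p_2/q_2 = 139/4
  p_3/q_3 = 174/5
  p_4/q_4 = 11971/344
  p_5/q_5 = 12145/349
  p_6/q_6 = 48406/1391
  p_7/q_7 = 60551/1740
  p_8/q_8 = 4165874/119711
q_7 = 1740 ≤ 2114 < 119711 = q_8, so the answer is 60551/1740.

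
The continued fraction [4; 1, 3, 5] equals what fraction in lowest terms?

Using pₖ = aₖpₖ₋₁ + pₖ₋₂ and qₖ = aₖqₖ₋₁ + qₖ₋₂:
  k=0: a=4, p=4, q=1
  k=1: a=1, p=5, q=1
  k=2: a=3, p=19, q=4
  k=3: a=5, p=100, q=21

100/21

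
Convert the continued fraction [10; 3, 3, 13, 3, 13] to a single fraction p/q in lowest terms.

56139/5450

Using pₖ = aₖpₖ₋₁ + pₖ₋₂ and qₖ = aₖqₖ₋₁ + qₖ₋₂:
  k=0: a=10, p=10, q=1
  k=1: a=3, p=31, q=3
  k=2: a=3, p=103, q=10
  k=3: a=13, p=1370, q=133
  k=4: a=3, p=4213, q=409
  k=5: a=13, p=56139, q=5450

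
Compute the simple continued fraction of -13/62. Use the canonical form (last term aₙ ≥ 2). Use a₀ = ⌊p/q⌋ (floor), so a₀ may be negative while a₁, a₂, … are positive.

[-1; 1, 3, 1, 3, 3]

-13 = -1×62 + 49
62 = 1×49 + 13
49 = 3×13 + 10
13 = 1×10 + 3
10 = 3×3 + 1
3 = 3×1 + 0  (stop)
So -13/62 = [-1; 1, 3, 1, 3, 3].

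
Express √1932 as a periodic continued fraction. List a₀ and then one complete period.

[43; 1, 20, 1, 86]

a₀ = ⌊√1932⌋ = 43.
With m₀=0, d₀=1 and mₖ₊₁ = dₖaₖ − mₖ, dₖ₊₁ = (n − mₖ₊₁²)/dₖ, aₖ₊₁ = ⌊(a₀+mₖ₊₁)/dₖ₊₁⌋:
  k=1: m=43, d=83, a=1
  k=2: m=40, d=4, a=20
  k=3: m=40, d=83, a=1
  k=4: m=43, d=1, a=86
d=1 and a=2a₀=86 at k=4, so the next step gives (m, d) = (43, 83) again — its k=1 value — and the period has length 4.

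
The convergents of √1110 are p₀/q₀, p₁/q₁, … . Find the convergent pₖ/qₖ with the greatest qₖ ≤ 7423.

√1110 = [33; 3, 6, 3, 66, …] (period length 4).
Convergents:
  p_0/q_0 = 33/1
  p_1/q_1 = 100/3
  p_2/q_2 = 633/19
  p_3/q_3 = 1999/60
  p_4/q_4 = 132567/3979
  p_5/q_5 = 399700/11997
q_4 = 3979 ≤ 7423 < 11997 = q_5, so the answer is 132567/3979.

132567/3979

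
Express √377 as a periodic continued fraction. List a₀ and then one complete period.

[19; 2, 2, 2, 38]

a₀ = ⌊√377⌋ = 19.
With m₀=0, d₀=1 and mₖ₊₁ = dₖaₖ − mₖ, dₖ₊₁ = (n − mₖ₊₁²)/dₖ, aₖ₊₁ = ⌊(a₀+mₖ₊₁)/dₖ₊₁⌋:
  k=1: m=19, d=16, a=2
  k=2: m=13, d=13, a=2
  k=3: m=13, d=16, a=2
  k=4: m=19, d=1, a=38
d=1 and a=2a₀=38 at k=4, so the next step gives (m, d) = (19, 16) again — its k=1 value — and the period has length 4.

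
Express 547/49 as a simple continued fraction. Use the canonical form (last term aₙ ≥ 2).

547 = 11×49 + 8
49 = 6×8 + 1
8 = 8×1 + 0  (stop)
So 547/49 = [11; 6, 8].

[11; 6, 8]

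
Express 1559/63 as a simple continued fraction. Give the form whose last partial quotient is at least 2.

[24; 1, 2, 1, 15]

1559 = 24×63 + 47
63 = 1×47 + 16
47 = 2×16 + 15
16 = 1×15 + 1
15 = 15×1 + 0  (stop)
So 1559/63 = [24; 1, 2, 1, 15].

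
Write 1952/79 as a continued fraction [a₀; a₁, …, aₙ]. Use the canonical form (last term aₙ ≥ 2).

[24; 1, 2, 2, 3, 3]

1952 = 24*79 + 56
79 = 1*56 + 23
56 = 2*23 + 10
23 = 2*10 + 3
10 = 3*3 + 1
3 = 3*1 + 0  (stop)
So 1952/79 = [24; 1, 2, 2, 3, 3].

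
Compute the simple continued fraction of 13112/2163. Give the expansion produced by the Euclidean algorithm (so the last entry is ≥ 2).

[6; 16, 7, 19]

13112 = 6×2163 + 134
2163 = 16×134 + 19
134 = 7×19 + 1
19 = 19×1 + 0  (stop)
So 13112/2163 = [6; 16, 7, 19].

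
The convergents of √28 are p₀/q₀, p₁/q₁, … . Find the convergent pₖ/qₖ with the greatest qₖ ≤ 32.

127/24

√28 = [5; 3, 2, 3, 10, …] (period length 4).
Convergents:
  p_0/q_0 = 5/1
  p_1/q_1 = 16/3
  p_2/q_2 = 37/7
  p_3/q_3 = 127/24
  p_4/q_4 = 1307/247
q_3 = 24 ≤ 32 < 247 = q_4, so the answer is 127/24.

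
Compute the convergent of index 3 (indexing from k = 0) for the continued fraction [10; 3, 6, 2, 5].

Using pₖ = aₖpₖ₋₁ + pₖ₋₂, qₖ = aₖqₖ₋₁ + qₖ₋₂ (with p₋₁=1, p₋₂=0, q₋₁=0, q₋₂=1):
  k=0: a=10, p=10, q=1
  k=1: a=3, p=31, q=3
  k=2: a=6, p=196, q=19
  k=3: a=2, p=423, q=41

423/41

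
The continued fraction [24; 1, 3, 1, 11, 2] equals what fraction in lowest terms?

Using pₖ = aₖpₖ₋₁ + pₖ₋₂ and qₖ = aₖqₖ₋₁ + qₖ₋₂:
  k=0: a=24, p=24, q=1
  k=1: a=1, p=25, q=1
  k=2: a=3, p=99, q=4
  k=3: a=1, p=124, q=5
  k=4: a=11, p=1463, q=59
  k=5: a=2, p=3050, q=123

3050/123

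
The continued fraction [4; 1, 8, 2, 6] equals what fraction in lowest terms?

Fold from the inside: start with 6/1.
  2 + 1/6 = 13/6
  8 + 6/13 = 110/13
  1 + 13/110 = 123/110
  4 + 110/123 = 602/123

602/123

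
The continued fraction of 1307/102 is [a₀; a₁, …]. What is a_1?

1

1307 = 12·102 + 83   →  a_0 = 12
102 = 1·83 + 19   →  a_1 = 1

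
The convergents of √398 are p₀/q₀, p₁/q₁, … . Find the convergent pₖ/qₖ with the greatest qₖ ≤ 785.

√398 = [19; 1, 18, 1, 38, …] (period length 4).
Convergents:
  p_0/q_0 = 19/1
  p_1/q_1 = 20/1
  p_2/q_2 = 379/19
  p_3/q_3 = 399/20
  p_4/q_4 = 15541/779
  p_5/q_5 = 15940/799
q_4 = 779 ≤ 785 < 799 = q_5, so the answer is 15541/779.

15541/779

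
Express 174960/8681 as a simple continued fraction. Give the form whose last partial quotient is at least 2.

174960 = 20*8681 + 1340
8681 = 6*1340 + 641
1340 = 2*641 + 58
641 = 11*58 + 3
58 = 19*3 + 1
3 = 3*1 + 0  (stop)
So 174960/8681 = [20; 6, 2, 11, 19, 3].

[20; 6, 2, 11, 19, 3]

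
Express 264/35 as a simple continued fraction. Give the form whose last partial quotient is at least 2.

264 = 7×35 + 19
35 = 1×19 + 16
19 = 1×16 + 3
16 = 5×3 + 1
3 = 3×1 + 0  (stop)
So 264/35 = [7; 1, 1, 5, 3].

[7; 1, 1, 5, 3]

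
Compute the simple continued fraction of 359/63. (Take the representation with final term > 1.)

359 = 5·63 + 44
63 = 1·44 + 19
44 = 2·19 + 6
19 = 3·6 + 1
6 = 6·1 + 0  (stop)
So 359/63 = [5; 1, 2, 3, 6].

[5; 1, 2, 3, 6]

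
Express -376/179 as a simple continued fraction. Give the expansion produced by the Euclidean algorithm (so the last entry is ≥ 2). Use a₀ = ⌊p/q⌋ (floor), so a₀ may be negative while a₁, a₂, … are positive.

-376 = -3·179 + 161
179 = 1·161 + 18
161 = 8·18 + 17
18 = 1·17 + 1
17 = 17·1 + 0  (stop)
So -376/179 = [-3; 1, 8, 1, 17].

[-3; 1, 8, 1, 17]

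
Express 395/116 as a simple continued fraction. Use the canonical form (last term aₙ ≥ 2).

[3; 2, 2, 7, 3]

395 = 3·116 + 47
116 = 2·47 + 22
47 = 2·22 + 3
22 = 7·3 + 1
3 = 3·1 + 0  (stop)
So 395/116 = [3; 2, 2, 7, 3].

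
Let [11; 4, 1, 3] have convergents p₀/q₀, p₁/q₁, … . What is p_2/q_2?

56/5

Using pₖ = aₖpₖ₋₁ + pₖ₋₂, qₖ = aₖqₖ₋₁ + qₖ₋₂ (with p₋₁=1, p₋₂=0, q₋₁=0, q₋₂=1):
  k=0: a=11, p=11, q=1
  k=1: a=4, p=45, q=4
  k=2: a=1, p=56, q=5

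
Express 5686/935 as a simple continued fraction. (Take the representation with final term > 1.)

[6; 12, 3, 3, 3, 2]

5686 = 6*935 + 76
935 = 12*76 + 23
76 = 3*23 + 7
23 = 3*7 + 2
7 = 3*2 + 1
2 = 2*1 + 0  (stop)
So 5686/935 = [6; 12, 3, 3, 3, 2].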